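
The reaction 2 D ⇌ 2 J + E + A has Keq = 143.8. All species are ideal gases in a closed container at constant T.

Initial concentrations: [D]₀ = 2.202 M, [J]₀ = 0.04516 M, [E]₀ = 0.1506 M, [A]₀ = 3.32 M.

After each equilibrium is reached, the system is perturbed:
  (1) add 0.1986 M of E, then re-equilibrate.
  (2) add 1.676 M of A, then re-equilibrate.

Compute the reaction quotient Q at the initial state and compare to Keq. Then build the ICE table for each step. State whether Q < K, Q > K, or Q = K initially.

Q₀ = 2.1030e-04 vs Keq = 143.8 ⇒ Q<K, forward
Step 1:
                  D         J         E         A
  I           2.202   0.04516    0.1506      3.32
  C          -1.861     1.861    0.9306    0.9306
  E          0.3408     1.906     1.081     4.251
  solve Keq expr → x = 0.9306; check Q = 143.8
Then add 0.1986 M of E.
Step 2:
                  D         J         E         A
  I          0.3408     1.906      1.28     4.251
  C         0.02328  -0.02328  -0.01164  -0.01164
  E          0.3641     1.883     1.268     4.239
  solve Keq expr → x = -0.01164; check Q = 143.8
Then add 1.676 M of A.
Step 3:
                  D         J         E         A
  I          0.3641     1.883     1.268     5.915
  C         0.04966  -0.04966  -0.02483  -0.02483
  E          0.4137     1.833     1.243      5.89
  solve Keq expr → x = -0.02483; check Q = 143.8

Q₀ = 2.1030e-04; Q < K (proceeds forward)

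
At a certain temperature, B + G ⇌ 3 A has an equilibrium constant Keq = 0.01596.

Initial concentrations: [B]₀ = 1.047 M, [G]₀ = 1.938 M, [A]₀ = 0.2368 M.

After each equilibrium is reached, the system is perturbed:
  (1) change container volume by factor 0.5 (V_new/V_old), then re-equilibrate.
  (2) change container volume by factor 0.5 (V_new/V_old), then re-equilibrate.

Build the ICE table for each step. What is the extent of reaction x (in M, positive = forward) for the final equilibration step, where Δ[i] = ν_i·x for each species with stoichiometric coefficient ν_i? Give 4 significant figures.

x = -0.06721 M

Q₀ = 0.006544 vs Keq = 0.01596 ⇒ Q<K, forward
Step 1:
                  B         G         A
  init        1.047     1.938    0.2368
  Δ        -0.02596  -0.02596   0.07787
  eq          1.021     1.912    0.3147
  solve Keq expr → x = 0.02596; check Q = 0.01596
Then change container volume by factor 0.5 (V_new/V_old).
Step 2:
                  B         G         A
  init        2.042     3.824    0.6293
  Δ         0.04155   0.04155   -0.1247
  eq          2.084     3.866    0.5047
  solve Keq expr → x = -0.04155; check Q = 0.01596
Then change container volume by factor 0.5 (V_new/V_old).
Step 3:
                  B         G         A
  init        4.167     7.731     1.009
  Δ         0.06721   0.06721   -0.2016
  eq          4.234     7.798    0.8078
  solve Keq expr → x = -0.06721; check Q = 0.01596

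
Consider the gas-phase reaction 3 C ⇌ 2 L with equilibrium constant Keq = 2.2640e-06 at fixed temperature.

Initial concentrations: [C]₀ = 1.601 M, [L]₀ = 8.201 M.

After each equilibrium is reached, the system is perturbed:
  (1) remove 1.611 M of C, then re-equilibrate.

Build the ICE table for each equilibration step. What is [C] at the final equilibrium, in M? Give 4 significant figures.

Q₀ = 16.39 vs Keq = 2.2640e-06 ⇒ Q>K, reverse
Step 1:
                  C         L
  I           1.601     8.201
  C           12.19    -8.124
  E           13.79   0.07703
  solve Keq expr → x = -4.062; check Q = 2.2640e-06
Then remove 1.611 M of C.
Step 2:
                  C         L
  I           12.18   0.07703
  C         0.01942  -0.01295
  E            12.2   0.06408
  solve Keq expr → x = -0.006473; check Q = 2.2640e-06

[C]_eq = 12.2 M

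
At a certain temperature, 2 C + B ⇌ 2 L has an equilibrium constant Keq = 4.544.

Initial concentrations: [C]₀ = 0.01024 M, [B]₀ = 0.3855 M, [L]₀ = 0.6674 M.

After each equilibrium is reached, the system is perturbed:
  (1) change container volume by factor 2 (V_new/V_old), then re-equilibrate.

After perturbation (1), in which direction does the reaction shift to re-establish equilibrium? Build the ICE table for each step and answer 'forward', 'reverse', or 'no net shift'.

Direction: reverse

Q₀ = 1.1019e+04 vs Keq = 4.544 ⇒ Q>K, reverse
Step 1:
                   C          B          L
  Initial    0.01024     0.3855     0.6674
  Change      0.2577     0.1289    -0.2577
  Equil        0.268     0.5144     0.4097
  solve Keq expr → x = -0.1289; check Q = 4.544
Then change container volume by factor 2 (V_new/V_old).
Step 2:
                   C          B          L
  Initial      0.134     0.2572     0.2048
  Change     0.02669    0.01335   -0.02669
  Equil       0.1607     0.2705     0.1781
  solve Keq expr → x = -0.01335; check Q = 4.544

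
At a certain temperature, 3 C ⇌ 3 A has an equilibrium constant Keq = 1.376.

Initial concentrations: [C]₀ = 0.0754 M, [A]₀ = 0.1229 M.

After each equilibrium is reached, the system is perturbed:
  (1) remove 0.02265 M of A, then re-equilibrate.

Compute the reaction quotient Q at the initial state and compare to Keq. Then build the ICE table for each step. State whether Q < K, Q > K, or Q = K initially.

Q₀ = 4.331 vs Keq = 1.376 ⇒ Q>K, reverse
Step 1:
                   C          A
  Initial     0.0754     0.1229
  Change     0.01848   -0.01848
  Equil      0.09388     0.1044
  solve Keq expr → x = -0.00616; check Q = 1.376
Then remove 0.02265 M of A.
Step 2:
                   C          A
  Initial    0.09388    0.08177
  Change    -0.01072    0.01072
  Equil      0.08316    0.09249
  solve Keq expr → x = 0.003574; check Q = 1.376

Q₀ = 4.331; Q > K (proceeds reverse)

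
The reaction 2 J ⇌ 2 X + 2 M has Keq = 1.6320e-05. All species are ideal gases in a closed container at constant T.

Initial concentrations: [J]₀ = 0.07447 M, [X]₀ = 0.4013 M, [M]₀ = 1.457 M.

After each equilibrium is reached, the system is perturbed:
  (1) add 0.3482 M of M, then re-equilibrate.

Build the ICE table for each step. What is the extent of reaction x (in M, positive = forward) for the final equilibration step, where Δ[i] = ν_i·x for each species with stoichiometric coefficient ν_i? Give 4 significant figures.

x = -2.2338e-04 M

Q₀ = 61.64 vs Keq = 1.6320e-05 ⇒ Q>K, reverse
Step 1:
                    J           X           M
  Initial     0.07447      0.4013       1.457
  Change       0.3995     -0.3995     -0.3995
  Equil         0.474    0.001811       1.058
  solve Keq expr → x = -0.1997; check Q = 1.6320e-05
Then add 0.3482 M of M.
Step 2:
                    J           X           M
  Initial       0.474    0.001811       1.406
  Change   4.4677e-04 -4.4677e-04 -4.4677e-04
  Equil        0.4744    0.001364       1.405
  solve Keq expr → x = -2.2338e-04; check Q = 1.6320e-05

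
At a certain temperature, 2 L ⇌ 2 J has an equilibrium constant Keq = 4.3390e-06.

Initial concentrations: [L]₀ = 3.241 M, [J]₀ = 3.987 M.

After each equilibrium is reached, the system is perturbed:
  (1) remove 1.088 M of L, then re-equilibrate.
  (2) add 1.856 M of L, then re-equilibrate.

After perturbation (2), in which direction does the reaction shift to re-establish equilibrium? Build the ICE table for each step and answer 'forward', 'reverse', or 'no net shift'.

Direction: forward

Q₀ = 1.513 vs Keq = 4.3390e-06 ⇒ Q>K, reverse
Step 1:
                  L         J
  init        3.241     3.987
  Δ           3.972    -3.972
  eq          7.213   0.01502
  solve Keq expr → x = -1.986; check Q = 4.3390e-06
Then remove 1.088 M of L.
Step 2:
                  L         J
  init        6.125   0.01502
  Δ        0.002262 -0.002262
  eq          6.127   0.01276
  solve Keq expr → x = -0.001131; check Q = 4.3390e-06
Then add 1.856 M of L.
Step 3:
                  L         J
  init        7.983   0.01276
  Δ       -0.003858  0.003858
  eq          7.979   0.01662
  solve Keq expr → x = 0.001929; check Q = 4.3390e-06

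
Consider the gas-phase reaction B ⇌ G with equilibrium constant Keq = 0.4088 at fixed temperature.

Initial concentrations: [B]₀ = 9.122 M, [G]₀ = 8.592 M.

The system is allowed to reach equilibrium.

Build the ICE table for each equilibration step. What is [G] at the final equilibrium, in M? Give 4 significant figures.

[G]_eq = 5.14 M

Q₀ = 0.9419 vs Keq = 0.4088 ⇒ Q>K, reverse
Step 1:
                  B         G
  Initial     9.122     8.592
  Change      3.452    -3.452
  Equil       12.57      5.14
  solve Keq expr → x = -3.452; check Q = 0.4088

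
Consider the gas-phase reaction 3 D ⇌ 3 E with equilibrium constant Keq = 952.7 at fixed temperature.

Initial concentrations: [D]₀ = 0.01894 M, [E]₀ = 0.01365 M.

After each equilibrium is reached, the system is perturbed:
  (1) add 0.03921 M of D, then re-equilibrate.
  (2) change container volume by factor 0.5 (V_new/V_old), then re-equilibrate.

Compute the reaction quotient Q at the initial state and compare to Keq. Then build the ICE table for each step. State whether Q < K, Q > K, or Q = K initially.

Q₀ = 0.3743; Q < K (proceeds forward)

Q₀ = 0.3743 vs Keq = 952.7 ⇒ Q<K, forward
Step 1:
                  D         E
  I         0.01894   0.01365
  C        -0.01593   0.01593
  E        0.003007   0.02958
  solve Keq expr → x = 0.005311; check Q = 952.7
Then add 0.03921 M of D.
Step 2:
                  D         E
  I         0.04222   0.02958
  C        -0.03559   0.03559
  E        0.006624   0.06518
  solve Keq expr → x = 0.01186; check Q = 952.7
Then change container volume by factor 0.5 (V_new/V_old).
Step 3:
                  D         E
  I         0.01325    0.1304
  C               0         0
  E         0.01325    0.1304
  solve Keq expr → x = 0; check Q = 952.7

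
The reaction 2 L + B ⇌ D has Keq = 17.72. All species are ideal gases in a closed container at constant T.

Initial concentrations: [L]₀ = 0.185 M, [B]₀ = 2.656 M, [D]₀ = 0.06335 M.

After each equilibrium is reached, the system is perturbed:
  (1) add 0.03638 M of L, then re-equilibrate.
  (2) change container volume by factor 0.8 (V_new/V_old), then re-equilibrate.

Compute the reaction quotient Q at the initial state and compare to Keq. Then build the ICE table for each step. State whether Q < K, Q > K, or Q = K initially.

Q₀ = 0.6969 vs Keq = 17.72 ⇒ Q<K, forward
Step 1:
                    L           B           D
  Initial       0.185       2.656     0.06335
  Change      -0.1319    -0.06596     0.06596
  Equil       0.05308        2.59      0.1293
  solve Keq expr → x = 0.06596; check Q = 17.72
Then add 0.03638 M of L.
Step 2:
                    L           B           D
  Initial     0.08946        2.59      0.1293
  Change     -0.03292    -0.01646     0.01646
  Equil       0.05654       2.574      0.1458
  solve Keq expr → x = 0.01646; check Q = 17.72
Then change container volume by factor 0.8 (V_new/V_old).
Step 3:
                    L           B           D
  Initial     0.07067       3.217      0.1822
  Change     -0.01307   -0.006535    0.006535
  Equil        0.0576        3.21      0.1887
  solve Keq expr → x = 0.006535; check Q = 17.72

Q₀ = 0.6969; Q < K (proceeds forward)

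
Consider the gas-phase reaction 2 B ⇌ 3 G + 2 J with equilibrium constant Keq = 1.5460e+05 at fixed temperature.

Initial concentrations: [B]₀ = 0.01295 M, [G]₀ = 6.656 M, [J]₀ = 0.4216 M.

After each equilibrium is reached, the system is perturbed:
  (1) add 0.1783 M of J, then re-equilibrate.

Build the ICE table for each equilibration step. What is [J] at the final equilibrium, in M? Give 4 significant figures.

Q₀ = 3.1254e+05 vs Keq = 1.5460e+05 ⇒ Q>K, reverse
Step 1:
                  B         G         J
  I         0.01295     6.656    0.4216
  C        0.005203 -0.007805 -0.005203
  E         0.01815     6.648    0.4164
  solve Keq expr → x = -0.002602; check Q = 1.5460e+05
Then add 0.1783 M of J.
Step 2:
                  B         G         J
  I         0.01815     6.648    0.5947
  C        0.007387  -0.01108 -0.007387
  E         0.02554     6.637    0.5873
  solve Keq expr → x = -0.003694; check Q = 1.5460e+05

[J]_eq = 0.5873 M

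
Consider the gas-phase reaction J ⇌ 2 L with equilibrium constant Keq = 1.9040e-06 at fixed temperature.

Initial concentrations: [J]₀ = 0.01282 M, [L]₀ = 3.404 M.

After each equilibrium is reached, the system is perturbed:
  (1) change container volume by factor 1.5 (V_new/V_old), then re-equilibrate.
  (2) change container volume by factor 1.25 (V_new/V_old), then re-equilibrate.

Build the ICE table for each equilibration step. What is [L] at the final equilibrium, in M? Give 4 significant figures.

Q₀ = 903.8 vs Keq = 1.9040e-06 ⇒ Q>K, reverse
Step 1:
                   J          L
  init       0.01282      3.404
  Δ            1.701     -3.402
  eq           1.714   0.001806
  solve Keq expr → x = -1.701; check Q = 1.9040e-06
Then change container volume by factor 1.5 (V_new/V_old).
Step 2:
                   J          L
  init         1.143   0.001204
  Δ       -1.3529e-04 2.7057e-04
  eq           1.142   0.001475
  solve Keq expr → x = 1.3529e-04; check Q = 1.9040e-06
Then change container volume by factor 1.25 (V_new/V_old).
Step 3:
                   J          L
  init         0.914    0.00118
  Δ       -6.9609e-05 1.3922e-04
  eq          0.9139   0.001319
  solve Keq expr → x = 6.9609e-05; check Q = 1.9040e-06

[L]_eq = 0.001319 M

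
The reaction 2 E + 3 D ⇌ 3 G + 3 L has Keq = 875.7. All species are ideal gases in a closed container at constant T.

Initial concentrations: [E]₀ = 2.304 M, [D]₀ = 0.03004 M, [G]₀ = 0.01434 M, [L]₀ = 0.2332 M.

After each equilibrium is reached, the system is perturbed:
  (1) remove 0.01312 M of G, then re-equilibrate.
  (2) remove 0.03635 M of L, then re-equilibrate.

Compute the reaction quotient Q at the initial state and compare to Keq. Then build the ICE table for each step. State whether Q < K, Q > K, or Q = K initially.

Q₀ = 2.5988e-04 vs Keq = 875.7 ⇒ Q<K, forward
Step 1:
                  E         D         G         L
  init        2.304   0.03004   0.01434    0.2332
  Δ        -0.01957  -0.02935   0.02935   0.02935
  eq          2.284 6.9121e-04   0.04369    0.2625
  solve Keq expr → x = 0.009783; check Q = 875.7
Then remove 0.01312 M of G.
Step 2:
                  E         D         G         L
  init        2.284 6.9121e-04   0.03057    0.2625
  Δ       -1.3597e-04 -2.0395e-04 2.0395e-04 2.0395e-04
  eq          2.284 4.8726e-04   0.03077    0.2628
  solve Keq expr → x = 6.7983e-05; check Q = 875.7
Then remove 0.03635 M of L.
Step 3:
                  E         D         G         L
  init        2.284 4.8726e-04   0.03077    0.2264
  Δ       -4.4250e-05 -6.6374e-05 6.6374e-05 6.6374e-05
  eq          2.284 4.2088e-04   0.03084    0.2265
  solve Keq expr → x = 2.2125e-05; check Q = 875.7

Q₀ = 2.5988e-04; Q < K (proceeds forward)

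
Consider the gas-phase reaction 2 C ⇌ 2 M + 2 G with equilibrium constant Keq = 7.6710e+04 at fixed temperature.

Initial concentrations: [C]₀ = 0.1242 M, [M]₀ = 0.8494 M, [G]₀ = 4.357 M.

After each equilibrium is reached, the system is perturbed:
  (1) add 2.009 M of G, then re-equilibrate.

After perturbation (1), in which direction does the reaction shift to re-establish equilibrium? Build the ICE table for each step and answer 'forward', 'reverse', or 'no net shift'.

Direction: reverse

Q₀ = 887.9 vs Keq = 7.6710e+04 ⇒ Q<K, forward
Step 1:
                  C         M         G
  Initial    0.1242    0.8494     4.357
  Change    -0.1088    0.1088    0.1088
  Equil     0.01545    0.9582     4.466
  solve Keq expr → x = 0.05438; check Q = 7.6710e+04
Then add 2.009 M of G.
Step 2:
                  C         M         G
  Initial   0.01545    0.9582     6.475
  Change   0.006769 -0.006769 -0.006769
  Equil     0.02222    0.9514     6.468
  solve Keq expr → x = -0.003384; check Q = 7.6710e+04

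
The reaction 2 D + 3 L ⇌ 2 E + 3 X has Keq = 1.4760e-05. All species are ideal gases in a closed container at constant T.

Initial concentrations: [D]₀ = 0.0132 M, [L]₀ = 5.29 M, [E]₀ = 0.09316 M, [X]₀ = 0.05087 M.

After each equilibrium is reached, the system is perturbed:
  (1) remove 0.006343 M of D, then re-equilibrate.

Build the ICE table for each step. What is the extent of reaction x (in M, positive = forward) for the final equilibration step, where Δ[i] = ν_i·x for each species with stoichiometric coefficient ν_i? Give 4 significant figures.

x = -0.001549 M

Q₀ = 4.4292e-05 vs Keq = 1.4760e-05 ⇒ Q>K, reverse
Step 1:
                    D           L           E           X
  I            0.0132        5.29     0.09316     0.05087
  C          0.004426    0.006638   -0.004426   -0.006638
  E           0.01763       5.297     0.08873     0.04423
  solve Keq expr → x = -0.002213; check Q = 1.4760e-05
Then remove 0.006343 M of D.
Step 2:
                    D           L           E           X
  I           0.01128       5.297     0.08873     0.04423
  C          0.003099    0.004648   -0.003099   -0.004648
  E           0.01438       5.301     0.08564     0.03958
  solve Keq expr → x = -0.001549; check Q = 1.4760e-05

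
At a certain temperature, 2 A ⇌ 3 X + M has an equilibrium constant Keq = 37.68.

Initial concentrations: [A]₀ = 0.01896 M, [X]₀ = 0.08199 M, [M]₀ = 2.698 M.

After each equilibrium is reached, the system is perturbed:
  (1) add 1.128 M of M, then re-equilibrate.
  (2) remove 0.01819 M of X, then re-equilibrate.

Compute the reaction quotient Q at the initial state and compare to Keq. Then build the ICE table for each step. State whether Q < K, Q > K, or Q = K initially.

Q₀ = 4.137 vs Keq = 37.68 ⇒ Q<K, forward
Step 1:
                  A         X         M
  init      0.01896   0.08199     2.698
  Δ        -0.01073    0.0161  0.005366
  eq       0.008228   0.09809     2.703
  solve Keq expr → x = 0.005366; check Q = 37.68
Then add 1.128 M of M.
Step 2:
                  A         X         M
  init     0.008228   0.09809     3.831
  Δ         0.00128  -0.00192 -6.4016e-04
  eq       0.009509   0.09617     3.831
  solve Keq expr → x = -6.4016e-04; check Q = 37.68
Then remove 0.01819 M of X.
Step 3:
                  A         X         M
  init     0.009509   0.07798     3.831
  Δ       -0.002133    0.0032  0.001067
  eq       0.007376   0.08118     3.832
  solve Keq expr → x = 0.001067; check Q = 37.68

Q₀ = 4.137; Q < K (proceeds forward)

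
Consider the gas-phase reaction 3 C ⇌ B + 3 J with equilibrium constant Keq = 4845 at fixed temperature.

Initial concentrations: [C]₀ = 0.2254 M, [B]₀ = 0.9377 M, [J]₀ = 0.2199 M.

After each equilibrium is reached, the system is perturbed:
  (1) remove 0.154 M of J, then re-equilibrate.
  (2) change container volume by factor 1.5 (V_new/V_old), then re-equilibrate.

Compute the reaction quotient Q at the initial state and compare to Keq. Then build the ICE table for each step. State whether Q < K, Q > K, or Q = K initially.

Q₀ = 0.8707; Q < K (proceeds forward)

Q₀ = 0.8707 vs Keq = 4845 ⇒ Q<K, forward
Step 1:
                   C          B          J
  Initial     0.2254     0.9377     0.2199
  Change     -0.2005    0.06684     0.2005
  Equil      0.02488      1.005     0.4204
  solve Keq expr → x = 0.06684; check Q = 4845
Then remove 0.154 M of J.
Step 2:
                   C          B          J
  Initial    0.02488      1.005     0.2664
  Change   -0.008591   0.002864   0.008591
  Equil      0.01629      1.007      0.275
  solve Keq expr → x = 0.002864; check Q = 4845
Then change container volume by factor 1.5 (V_new/V_old).
Step 3:
                   C          B          J
  Initial    0.01086     0.6716     0.1833
  Change   -0.001304 4.3453e-04   0.001304
  Equil     0.009558      0.672     0.1846
  solve Keq expr → x = 4.3453e-04; check Q = 4845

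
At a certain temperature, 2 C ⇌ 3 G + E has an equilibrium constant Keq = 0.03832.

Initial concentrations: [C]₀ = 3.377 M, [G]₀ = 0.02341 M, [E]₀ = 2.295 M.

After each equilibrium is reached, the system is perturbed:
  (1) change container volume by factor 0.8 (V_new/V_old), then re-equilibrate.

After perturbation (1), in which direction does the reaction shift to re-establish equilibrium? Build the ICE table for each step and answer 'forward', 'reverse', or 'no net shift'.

Direction: reverse

Q₀ = 2.5818e-06 vs Keq = 0.03832 ⇒ Q<K, forward
Step 1:
                  C         G         E
  init        3.377   0.02341     2.295
  Δ         -0.3339    0.5009     0.167
  eq          3.043    0.5243     2.462
  solve Keq expr → x = 0.167; check Q = 0.03832
Then change container volume by factor 0.8 (V_new/V_old).
Step 2:
                  C         G         E
  init        3.804    0.6554     3.077
  Δ         0.05558  -0.08338  -0.02779
  eq          3.859     0.572      3.05
  solve Keq expr → x = -0.02779; check Q = 0.03832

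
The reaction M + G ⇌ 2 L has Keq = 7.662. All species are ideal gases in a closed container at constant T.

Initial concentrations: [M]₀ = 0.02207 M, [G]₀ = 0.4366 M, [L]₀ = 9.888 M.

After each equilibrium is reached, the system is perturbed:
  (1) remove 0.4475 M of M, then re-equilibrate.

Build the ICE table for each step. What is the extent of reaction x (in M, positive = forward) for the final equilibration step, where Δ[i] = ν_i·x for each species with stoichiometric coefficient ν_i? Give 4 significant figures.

Q₀ = 1.0147e+04 vs Keq = 7.662 ⇒ Q>K, reverse
Step 1:
                    M           G           L
  I           0.02207      0.4366       9.888
  C             1.946       1.946      -3.893
  E             1.968       2.383       5.995
  solve Keq expr → x = -1.946; check Q = 7.662
Then remove 0.4475 M of M.
Step 2:
                    M           G           L
  I             1.521       2.383       5.995
  C            0.1501      0.1501     -0.3002
  E             1.671       2.533       5.695
  solve Keq expr → x = -0.1501; check Q = 7.662

x = -0.1501 M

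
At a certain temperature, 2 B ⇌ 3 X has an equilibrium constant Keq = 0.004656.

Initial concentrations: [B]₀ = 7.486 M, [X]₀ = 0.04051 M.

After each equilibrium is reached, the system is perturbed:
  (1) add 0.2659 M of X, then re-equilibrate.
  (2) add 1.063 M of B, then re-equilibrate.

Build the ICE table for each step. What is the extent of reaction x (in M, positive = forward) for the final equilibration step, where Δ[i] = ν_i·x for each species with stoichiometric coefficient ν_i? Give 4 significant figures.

Q₀ = 1.1863e-06 vs Keq = 0.004656 ⇒ Q<K, forward
Step 1:
                   B          X
  I            7.486    0.04051
  C          -0.3843     0.5764
  E            7.102     0.6169
  solve Keq expr → x = 0.1921; check Q = 0.004656
Then add 0.2659 M of X.
Step 2:
                   B          X
  I            7.102     0.8828
  C           0.1707    -0.2561
  E            7.272     0.6268
  solve Keq expr → x = -0.08535; check Q = 0.004656
Then add 1.063 M of B.
Step 3:
                   B          X
  I            8.335     0.6268
  C         -0.03838    0.05757
  E            8.297     0.6844
  solve Keq expr → x = 0.01919; check Q = 0.004656

x = 0.01919 M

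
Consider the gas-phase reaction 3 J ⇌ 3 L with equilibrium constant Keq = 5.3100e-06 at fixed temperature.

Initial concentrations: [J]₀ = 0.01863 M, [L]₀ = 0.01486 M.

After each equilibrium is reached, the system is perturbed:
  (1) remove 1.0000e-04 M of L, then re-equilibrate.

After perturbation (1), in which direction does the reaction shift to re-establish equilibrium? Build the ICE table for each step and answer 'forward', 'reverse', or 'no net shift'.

Direction: forward

Q₀ = 0.5075 vs Keq = 5.3100e-06 ⇒ Q>K, reverse
Step 1:
                   J          L
  I          0.01863    0.01486
  C          0.01429   -0.01429
  E          0.03292 5.7425e-04
  solve Keq expr → x = -0.004762; check Q = 5.3100e-06
Then remove 1.0000e-04 M of L.
Step 2:
                   J          L
  I          0.03292 4.7425e-04
  C       -9.8285e-05 9.8285e-05
  E          0.03282 5.7254e-04
  solve Keq expr → x = 3.2762e-05; check Q = 5.3100e-06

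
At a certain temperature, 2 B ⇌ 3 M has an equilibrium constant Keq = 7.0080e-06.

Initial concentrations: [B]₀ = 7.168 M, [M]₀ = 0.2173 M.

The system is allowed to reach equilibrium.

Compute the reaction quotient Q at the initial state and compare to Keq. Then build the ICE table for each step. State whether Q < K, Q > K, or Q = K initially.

Q₀ = 1.9970e-04 vs Keq = 7.0080e-06 ⇒ Q>K, reverse
Step 1:
                  B         M
  Initial     7.168    0.2173
  Change    0.09701   -0.1455
  Equil       7.265   0.07178
  solve Keq expr → x = -0.04851; check Q = 7.0080e-06

Q₀ = 1.9970e-04; Q > K (proceeds reverse)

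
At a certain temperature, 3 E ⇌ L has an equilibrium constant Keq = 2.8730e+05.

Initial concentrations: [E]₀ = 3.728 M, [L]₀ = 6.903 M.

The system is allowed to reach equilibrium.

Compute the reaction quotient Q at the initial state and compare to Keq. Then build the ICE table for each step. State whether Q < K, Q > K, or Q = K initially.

Q₀ = 0.1332 vs Keq = 2.8730e+05 ⇒ Q<K, forward
Step 1:
                  E         L
  init        3.728     6.903
  Δ          -3.698     1.233
  eq        0.03048     8.136
  solve Keq expr → x = 1.233; check Q = 2.8730e+05

Q₀ = 0.1332; Q < K (proceeds forward)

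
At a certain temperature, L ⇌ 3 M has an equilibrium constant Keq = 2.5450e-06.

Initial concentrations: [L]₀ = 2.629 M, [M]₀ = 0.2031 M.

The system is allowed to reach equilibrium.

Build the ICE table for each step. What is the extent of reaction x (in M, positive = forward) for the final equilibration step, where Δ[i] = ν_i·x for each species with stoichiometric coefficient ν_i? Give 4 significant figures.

x = -0.06137 M

Q₀ = 0.003187 vs Keq = 2.5450e-06 ⇒ Q>K, reverse
Step 1:
                  L         M
  Initial     2.629    0.2031
  Change    0.06137   -0.1841
  Equil        2.69   0.01899
  solve Keq expr → x = -0.06137; check Q = 2.5450e-06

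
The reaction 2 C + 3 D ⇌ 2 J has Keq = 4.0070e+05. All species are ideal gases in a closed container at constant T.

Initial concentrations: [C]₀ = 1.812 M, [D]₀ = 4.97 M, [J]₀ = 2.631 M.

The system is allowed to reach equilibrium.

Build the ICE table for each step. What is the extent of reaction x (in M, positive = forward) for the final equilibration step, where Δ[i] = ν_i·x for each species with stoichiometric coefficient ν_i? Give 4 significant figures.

x = 0.905 M

Q₀ = 0.01717 vs Keq = 4.0070e+05 ⇒ Q<K, forward
Step 1:
                    C           D           J
  Initial       1.812        4.97       2.631
  Change        -1.81      -2.715        1.81
  Equil      0.002072       2.255       4.441
  solve Keq expr → x = 0.905; check Q = 4.0070e+05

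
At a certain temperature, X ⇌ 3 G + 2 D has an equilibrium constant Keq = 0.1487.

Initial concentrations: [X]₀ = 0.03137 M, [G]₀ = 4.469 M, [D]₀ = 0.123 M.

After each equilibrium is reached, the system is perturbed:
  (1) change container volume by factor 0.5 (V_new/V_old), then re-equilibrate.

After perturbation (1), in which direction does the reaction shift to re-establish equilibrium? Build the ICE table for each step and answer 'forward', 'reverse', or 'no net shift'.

Direction: reverse

Q₀ = 43.05 vs Keq = 0.1487 ⇒ Q>K, reverse
Step 1:
                   X          G          D
  init       0.03137      4.469      0.123
  Δ          0.05515    -0.1654    -0.1103
  eq         0.08652      4.304     0.0127
  solve Keq expr → x = -0.05515; check Q = 0.1487
Then change container volume by factor 0.5 (V_new/V_old).
Step 2:
                   X          G          D
  init         0.173      8.607    0.02541
  Δ         0.009427   -0.02828   -0.01885
  eq          0.1825      8.579   0.006555
  solve Keq expr → x = -0.009427; check Q = 0.1487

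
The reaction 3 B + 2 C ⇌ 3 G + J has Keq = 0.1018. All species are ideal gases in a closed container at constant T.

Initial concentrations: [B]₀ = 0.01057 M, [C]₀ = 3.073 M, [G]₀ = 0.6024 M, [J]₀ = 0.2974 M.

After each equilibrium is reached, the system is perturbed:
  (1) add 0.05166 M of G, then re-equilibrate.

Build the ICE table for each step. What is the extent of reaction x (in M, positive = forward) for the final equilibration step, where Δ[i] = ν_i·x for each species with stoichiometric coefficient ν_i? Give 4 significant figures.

Q₀ = 5830 vs Keq = 0.1018 ⇒ Q>K, reverse
Step 1:
                   B          C          G          J
  init       0.01057      3.073     0.6024     0.2974
  Δ           0.2186     0.1457    -0.2186   -0.07287
  eq          0.2292      3.219     0.3838     0.2245
  solve Keq expr → x = -0.07287; check Q = 0.1018
Then add 0.05166 M of G.
Step 2:
                   B          C          G          J
  init        0.2292      3.219     0.4355     0.2245
  Δ          0.01757    0.01171   -0.01757  -0.005856
  eq          0.2467       3.23     0.4179     0.2187
  solve Keq expr → x = -0.005856; check Q = 0.1018

x = -0.005856 M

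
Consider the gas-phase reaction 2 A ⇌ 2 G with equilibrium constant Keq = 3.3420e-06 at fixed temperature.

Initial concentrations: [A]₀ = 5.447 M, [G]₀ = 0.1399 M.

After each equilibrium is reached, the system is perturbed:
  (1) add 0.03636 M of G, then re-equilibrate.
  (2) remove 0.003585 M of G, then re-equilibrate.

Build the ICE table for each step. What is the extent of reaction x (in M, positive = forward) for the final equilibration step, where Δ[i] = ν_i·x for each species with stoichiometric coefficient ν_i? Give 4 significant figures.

Q₀ = 6.5966e-04 vs Keq = 3.3420e-06 ⇒ Q>K, reverse
Step 1:
                    A           G
  init          5.447      0.1399
  Δ            0.1297     -0.1297
  eq            5.577     0.01019
  solve Keq expr → x = -0.06485; check Q = 3.3420e-06
Then add 0.03636 M of G.
Step 2:
                    A           G
  init          5.577     0.04655
  Δ           0.03629    -0.03629
  eq            5.613     0.01026
  solve Keq expr → x = -0.01815; check Q = 3.3420e-06
Then remove 0.003585 M of G.
Step 3:
                    A           G
  init          5.613    0.006676
  Δ         -0.003578    0.003578
  eq            5.609     0.01025
  solve Keq expr → x = 0.001789; check Q = 3.3420e-06

x = 0.001789 M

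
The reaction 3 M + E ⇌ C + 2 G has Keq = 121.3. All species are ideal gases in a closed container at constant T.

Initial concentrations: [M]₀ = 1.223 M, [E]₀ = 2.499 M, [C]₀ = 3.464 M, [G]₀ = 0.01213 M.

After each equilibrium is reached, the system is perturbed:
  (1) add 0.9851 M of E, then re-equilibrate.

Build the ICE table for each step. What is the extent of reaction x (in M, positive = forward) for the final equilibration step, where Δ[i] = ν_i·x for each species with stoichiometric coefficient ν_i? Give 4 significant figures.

x = 0.006759 M

Q₀ = 1.1149e-04 vs Keq = 121.3 ⇒ Q<K, forward
Step 1:
                   M          E          C          G
  init         1.223      2.499      3.464    0.01213
  Δ           -1.031    -0.3435     0.3435     0.6871
  eq          0.1924      2.155      3.808     0.6992
  solve Keq expr → x = 0.3435; check Q = 121.3
Then add 0.9851 M of E.
Step 2:
                   M          E          C          G
  init        0.1924      3.141      3.808     0.6992
  Δ         -0.02028  -0.006759   0.006759    0.01352
  eq          0.1721      3.134      3.814     0.7127
  solve Keq expr → x = 0.006759; check Q = 121.3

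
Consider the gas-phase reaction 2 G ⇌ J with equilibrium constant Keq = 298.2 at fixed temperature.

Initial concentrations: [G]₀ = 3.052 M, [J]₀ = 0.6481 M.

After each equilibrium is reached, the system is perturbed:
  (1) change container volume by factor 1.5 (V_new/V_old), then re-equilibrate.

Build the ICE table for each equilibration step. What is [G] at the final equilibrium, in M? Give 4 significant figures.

[G]_eq = 0.06888 M

Q₀ = 0.06958 vs Keq = 298.2 ⇒ Q<K, forward
Step 1:
                    G           J
  I             3.052      0.6481
  C            -2.967       1.484
  E           0.08455       2.132
  solve Keq expr → x = 1.484; check Q = 298.2
Then change container volume by factor 1.5 (V_new/V_old).
Step 2:
                    G           J
  I           0.05637       1.421
  C           0.01252   -0.006258
  E           0.06888       1.415
  solve Keq expr → x = -0.006258; check Q = 298.2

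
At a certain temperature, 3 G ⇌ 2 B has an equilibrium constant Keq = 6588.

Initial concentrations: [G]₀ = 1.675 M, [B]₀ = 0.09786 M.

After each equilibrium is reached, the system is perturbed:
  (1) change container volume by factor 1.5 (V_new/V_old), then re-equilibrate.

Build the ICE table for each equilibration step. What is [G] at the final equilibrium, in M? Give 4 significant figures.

[G]_eq = 0.04518 M

Q₀ = 0.002038 vs Keq = 6588 ⇒ Q<K, forward
Step 1:
                   G          B
  Initial      1.675    0.09786
  Change      -1.616      1.077
  Equil       0.0594      1.175
  solve Keq expr → x = 0.5385; check Q = 6588
Then change container volume by factor 1.5 (V_new/V_old).
Step 2:
                   G          B
  Initial     0.0396     0.7833
  Change    0.005586  -0.003724
  Equil      0.04518     0.7796
  solve Keq expr → x = -0.001862; check Q = 6588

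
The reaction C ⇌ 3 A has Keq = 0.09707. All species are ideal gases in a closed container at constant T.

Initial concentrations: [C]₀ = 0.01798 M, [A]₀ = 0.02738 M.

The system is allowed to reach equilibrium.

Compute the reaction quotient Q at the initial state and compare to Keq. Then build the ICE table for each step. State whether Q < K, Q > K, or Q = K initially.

Q₀ = 0.001142; Q < K (proceeds forward)

Q₀ = 0.001142 vs Keq = 0.09707 ⇒ Q<K, forward
Step 1:
                   C          A
  init       0.01798    0.02738
  Δ         -0.01437    0.04311
  eq        0.003609    0.07049
  solve Keq expr → x = 0.01437; check Q = 0.09707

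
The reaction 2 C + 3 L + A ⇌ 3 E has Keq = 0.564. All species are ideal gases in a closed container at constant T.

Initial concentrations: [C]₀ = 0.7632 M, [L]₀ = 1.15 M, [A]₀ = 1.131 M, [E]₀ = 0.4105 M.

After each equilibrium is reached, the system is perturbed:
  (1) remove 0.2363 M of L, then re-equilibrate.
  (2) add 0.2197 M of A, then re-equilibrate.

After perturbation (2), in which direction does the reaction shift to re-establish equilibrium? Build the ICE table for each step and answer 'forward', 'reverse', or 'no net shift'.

Q₀ = 0.06904 vs Keq = 0.564 ⇒ Q<K, forward
Step 1:
                  C         L         A         E
  init       0.7632      1.15     1.131    0.4105
  Δ         -0.1265   -0.1897  -0.06323    0.1897
  eq         0.6367    0.9603     1.068    0.6002
  solve Keq expr → x = 0.06323; check Q = 0.564
Then remove 0.2363 M of L.
Step 2:
                  C         L         A         E
  init       0.6367     0.724     1.068    0.6002
  Δ         0.04868   0.07302   0.02434  -0.07302
  eq         0.6854     0.797     1.092    0.5272
  solve Keq expr → x = -0.02434; check Q = 0.564
Then add 0.2197 M of A.
Step 3:
                  C         L         A         E
  init       0.6854     0.797     1.312    0.5272
  Δ        -0.01051  -0.01577 -0.005256   0.01577
  eq         0.6749    0.7813     1.307    0.5429
  solve Keq expr → x = 0.005256; check Q = 0.564

Direction: forward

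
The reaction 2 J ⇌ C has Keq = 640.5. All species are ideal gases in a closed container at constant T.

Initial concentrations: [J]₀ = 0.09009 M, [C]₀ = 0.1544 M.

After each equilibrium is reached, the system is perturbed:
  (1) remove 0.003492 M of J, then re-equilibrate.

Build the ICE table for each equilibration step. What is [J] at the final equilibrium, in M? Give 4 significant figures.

[J]_eq = 0.01718 M

Q₀ = 19.02 vs Keq = 640.5 ⇒ Q<K, forward
Step 1:
                    J           C
  Initial     0.09009      0.1544
  Change     -0.07283     0.03641
  Equil       0.01726      0.1908
  solve Keq expr → x = 0.03641; check Q = 640.5
Then remove 0.003492 M of J.
Step 2:
                    J           C
  Initial     0.01377      0.1908
  Change     0.003415   -0.001707
  Equil       0.01718      0.1891
  solve Keq expr → x = -0.001707; check Q = 640.5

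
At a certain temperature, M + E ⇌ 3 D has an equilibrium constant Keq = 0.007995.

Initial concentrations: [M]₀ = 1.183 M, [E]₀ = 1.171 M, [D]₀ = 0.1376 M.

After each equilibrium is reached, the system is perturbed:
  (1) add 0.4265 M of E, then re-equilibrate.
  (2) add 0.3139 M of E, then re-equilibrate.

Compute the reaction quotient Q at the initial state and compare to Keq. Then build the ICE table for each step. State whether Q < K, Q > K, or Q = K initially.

Q₀ = 0.001881; Q < K (proceeds forward)

Q₀ = 0.001881 vs Keq = 0.007995 ⇒ Q<K, forward
Step 1:
                    M           E           D
  init          1.183       1.171      0.1376
  Δ          -0.02728    -0.02728     0.08185
  eq            1.156       1.144      0.2194
  solve Keq expr → x = 0.02728; check Q = 0.007995
Then add 0.4265 M of E.
Step 2:
                    M           E           D
  init          1.156        1.57      0.2194
  Δ         -0.007832   -0.007832     0.02349
  eq            1.148       1.562      0.2429
  solve Keq expr → x = 0.007832; check Q = 0.007995
Then add 0.3139 M of E.
Step 3:
                    M           E           D
  init          1.148       1.876      0.2429
  Δ         -0.004898   -0.004898      0.0147
  eq            1.143       1.871      0.2576
  solve Keq expr → x = 0.004898; check Q = 0.007995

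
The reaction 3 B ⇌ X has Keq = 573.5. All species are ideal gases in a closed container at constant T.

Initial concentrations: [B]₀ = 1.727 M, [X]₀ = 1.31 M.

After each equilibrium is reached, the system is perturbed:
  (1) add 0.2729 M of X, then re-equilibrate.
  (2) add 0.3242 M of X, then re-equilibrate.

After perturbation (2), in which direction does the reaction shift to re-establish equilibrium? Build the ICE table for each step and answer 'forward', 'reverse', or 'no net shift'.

Q₀ = 0.2543 vs Keq = 573.5 ⇒ Q<K, forward
Step 1:
                  B         X
  I           1.727      1.31
  C           -1.58    0.5265
  E          0.1474     1.837
  solve Keq expr → x = 0.5265; check Q = 573.5
Then add 0.2729 M of X.
Step 2:
                  B         X
  I          0.1474     2.109
  C         0.00691 -0.002303
  E          0.1543     2.107
  solve Keq expr → x = -0.002303; check Q = 573.5
Then add 0.3242 M of X.
Step 3:
                  B         X
  I          0.1543     2.431
  C        0.007484 -0.002495
  E          0.1618     2.429
  solve Keq expr → x = -0.002495; check Q = 573.5

Direction: reverse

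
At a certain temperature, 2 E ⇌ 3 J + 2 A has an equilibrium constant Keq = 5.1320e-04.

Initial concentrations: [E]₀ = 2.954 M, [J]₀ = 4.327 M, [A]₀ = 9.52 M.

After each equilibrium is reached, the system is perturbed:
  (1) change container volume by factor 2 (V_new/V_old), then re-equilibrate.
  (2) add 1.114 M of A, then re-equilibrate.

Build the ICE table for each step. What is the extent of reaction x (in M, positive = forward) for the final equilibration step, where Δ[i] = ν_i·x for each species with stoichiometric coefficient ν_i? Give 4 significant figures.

Q₀ = 841.4 vs Keq = 5.1320e-04 ⇒ Q>K, reverse
Step 1:
                   E          J          A
  I            2.954      4.327       9.52
  C            2.836     -4.254     -2.836
  E             5.79    0.07276      6.684
  solve Keq expr → x = -1.418; check Q = 5.1320e-04
Then change container volume by factor 2 (V_new/V_old).
Step 2:
                   E          J          A
  I            2.895    0.03638      3.342
  C         -0.02376    0.03564    0.02376
  E            2.871    0.07202      3.366
  solve Keq expr → x = 0.01188; check Q = 5.1320e-04
Then add 1.114 M of A.
Step 3:
                   E          J          A
  I            2.871    0.07202       4.48
  C         0.008208   -0.01231  -0.008208
  E             2.88     0.0597      4.471
  solve Keq expr → x = -0.004104; check Q = 5.1320e-04

x = -0.004104 M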